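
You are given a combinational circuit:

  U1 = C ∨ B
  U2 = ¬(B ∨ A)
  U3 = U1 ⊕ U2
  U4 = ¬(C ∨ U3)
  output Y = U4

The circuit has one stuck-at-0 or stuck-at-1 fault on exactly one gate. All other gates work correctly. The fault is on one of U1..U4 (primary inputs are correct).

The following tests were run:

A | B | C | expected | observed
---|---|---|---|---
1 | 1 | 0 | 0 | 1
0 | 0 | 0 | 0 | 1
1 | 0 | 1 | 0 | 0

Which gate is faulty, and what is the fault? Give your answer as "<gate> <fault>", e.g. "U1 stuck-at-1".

Fault-free values for test 1 (A=1, B=1, C=0): U1=1, U2=0, U3=1, U4=0, giving Y=0. Observed 1.
Test 1: faults giving observed 1 are {U1 stuck-at-0, U2 stuck-at-1, U3 stuck-at-0, U4 stuck-at-1}.
Test 2 (A=0, B=0, C=0): fault-free U1=0, U2=1, U3=1, U4=0 → 0; observed 1. Eliminates U1 stuck-at-0, U2 stuck-at-1.
Test 3 (A=1, B=0, C=1): fault-free U1=1, U2=0, U3=1, U4=0 → 0; observed 0. Eliminates U4 stuck-at-1.
Only U3 stuck-at-0 is consistent with every test.

U3 stuck-at-0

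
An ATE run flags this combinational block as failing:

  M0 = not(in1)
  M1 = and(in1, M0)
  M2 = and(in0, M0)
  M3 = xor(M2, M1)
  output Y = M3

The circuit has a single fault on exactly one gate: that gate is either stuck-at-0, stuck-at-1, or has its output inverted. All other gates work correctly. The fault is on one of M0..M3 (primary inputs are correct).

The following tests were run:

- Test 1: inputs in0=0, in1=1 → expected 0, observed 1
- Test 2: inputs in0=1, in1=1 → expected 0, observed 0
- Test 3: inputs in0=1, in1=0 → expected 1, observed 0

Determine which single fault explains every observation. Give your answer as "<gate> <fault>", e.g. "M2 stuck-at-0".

M0 inverted output

Fault-free values for test 1 (in0=0, in1=1): M0=0, M1=0, M2=0, M3=0, giving Y=0. Observed 1.
Test 1: faults giving observed 1 are {M0 stuck-at-1, M0 inverted output, M1 stuck-at-1, M1 inverted output, M2 stuck-at-1, M2 inverted output, M3 stuck-at-1, M3 inverted output}.
Test 2 (in0=1, in1=1): fault-free M0=0, M1=0, M2=0, M3=0 → 0; observed 0. Eliminates M1 stuck-at-1, M1 inverted output, M2 stuck-at-1, M2 inverted output, M3 stuck-at-1, M3 inverted output.
Test 3 (in0=1, in1=0): fault-free M0=1, M1=0, M2=1, M3=1 → 1; observed 0. Eliminates M0 stuck-at-1.
Only M0 inverted output is consistent with every test.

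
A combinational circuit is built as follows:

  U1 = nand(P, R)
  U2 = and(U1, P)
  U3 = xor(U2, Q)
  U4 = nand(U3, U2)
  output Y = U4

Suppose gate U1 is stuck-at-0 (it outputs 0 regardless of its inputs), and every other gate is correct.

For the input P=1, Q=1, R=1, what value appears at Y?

Propagate with U1 forced: U1=0 [stuck-at-0], U2=0, U3=1, U4=1.
So Y = 1. (Same as the fault-free value — the fault is masked on this input.)

1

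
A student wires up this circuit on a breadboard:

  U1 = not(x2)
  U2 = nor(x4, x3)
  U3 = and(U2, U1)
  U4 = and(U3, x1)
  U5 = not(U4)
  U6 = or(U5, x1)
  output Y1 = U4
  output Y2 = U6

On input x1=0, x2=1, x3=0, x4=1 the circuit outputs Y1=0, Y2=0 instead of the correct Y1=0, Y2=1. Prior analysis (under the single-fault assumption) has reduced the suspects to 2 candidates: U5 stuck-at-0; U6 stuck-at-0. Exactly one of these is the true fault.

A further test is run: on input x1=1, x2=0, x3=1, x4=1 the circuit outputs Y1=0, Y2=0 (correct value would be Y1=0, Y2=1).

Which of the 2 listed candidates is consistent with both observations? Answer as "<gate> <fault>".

Evaluate each candidate on input x1=1, x2=0, x3=1, x4=1:
  U5 stuck-at-0: U1=1, U2=0, U3=0, U4=0, U5=0 [stuck-at-0], U6=1 → Y1=0, Y2=1 — eliminated
  U6 stuck-at-0: U1=1, U2=0, U3=0, U4=0, U5=1, U6=0 [stuck-at-0] → Y1=0, Y2=0 — matches
Only U6 stuck-at-0 reproduces the observed Y1=0, Y2=0.

U6 stuck-at-0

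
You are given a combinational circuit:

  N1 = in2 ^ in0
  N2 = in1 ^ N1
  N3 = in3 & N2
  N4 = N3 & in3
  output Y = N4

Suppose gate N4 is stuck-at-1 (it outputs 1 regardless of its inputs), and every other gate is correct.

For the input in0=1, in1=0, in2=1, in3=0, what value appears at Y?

1

Propagate with N4 forced: N1=0, N2=0, N3=0, N4=1 [stuck-at-1].
So Y = 1. (Without the fault it would be 0.)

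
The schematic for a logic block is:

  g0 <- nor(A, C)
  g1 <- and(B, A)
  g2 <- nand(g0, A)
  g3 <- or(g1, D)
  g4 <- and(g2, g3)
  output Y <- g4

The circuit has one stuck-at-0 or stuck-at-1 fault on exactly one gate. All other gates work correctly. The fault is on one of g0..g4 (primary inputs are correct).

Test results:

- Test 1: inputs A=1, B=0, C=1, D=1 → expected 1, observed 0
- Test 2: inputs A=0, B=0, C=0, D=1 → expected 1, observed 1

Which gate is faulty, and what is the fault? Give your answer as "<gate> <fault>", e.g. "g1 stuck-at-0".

Fault-free values for test 1 (A=1, B=0, C=1, D=1): g0=0, g1=0, g2=1, g3=1, g4=1, giving Y=1. Observed 0.
Test 1: faults giving observed 0 are {g0 stuck-at-1, g2 stuck-at-0, g3 stuck-at-0, g4 stuck-at-0}.
Test 2 (A=0, B=0, C=0, D=1): fault-free g0=1, g1=0, g2=1, g3=1, g4=1 → 1; observed 1. Eliminates g2 stuck-at-0, g3 stuck-at-0, g4 stuck-at-0.
Only g0 stuck-at-1 is consistent with every test.

g0 stuck-at-1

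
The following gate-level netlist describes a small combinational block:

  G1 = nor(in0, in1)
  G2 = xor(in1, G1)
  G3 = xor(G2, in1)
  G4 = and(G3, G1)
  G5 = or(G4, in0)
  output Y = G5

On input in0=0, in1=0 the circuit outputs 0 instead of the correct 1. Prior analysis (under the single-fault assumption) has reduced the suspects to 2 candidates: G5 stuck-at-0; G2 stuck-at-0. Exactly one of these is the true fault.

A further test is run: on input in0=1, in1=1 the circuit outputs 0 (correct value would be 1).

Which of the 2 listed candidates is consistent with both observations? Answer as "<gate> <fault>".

Evaluate each candidate on input in0=1, in1=1:
  G5 stuck-at-0: G1=0, G2=1, G3=0, G4=0, G5=0 [stuck-at-0] → 0 — matches
  G2 stuck-at-0: G1=0, G2=0 [stuck-at-0], G3=1, G4=0, G5=1 → 1 — eliminated
Only G5 stuck-at-0 reproduces the observed 0.

G5 stuck-at-0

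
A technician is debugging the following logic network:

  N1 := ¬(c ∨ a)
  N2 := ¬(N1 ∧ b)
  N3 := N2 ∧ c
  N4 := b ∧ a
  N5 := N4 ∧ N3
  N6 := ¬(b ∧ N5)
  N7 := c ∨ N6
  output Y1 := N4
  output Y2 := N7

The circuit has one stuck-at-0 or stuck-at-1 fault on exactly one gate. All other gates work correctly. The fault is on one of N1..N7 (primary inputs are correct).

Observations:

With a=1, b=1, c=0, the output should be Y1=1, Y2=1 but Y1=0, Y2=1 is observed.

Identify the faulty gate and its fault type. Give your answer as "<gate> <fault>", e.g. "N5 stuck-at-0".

Fault-free values for test 1 (a=1, b=1, c=0): N1=0, N2=1, N3=0, N4=1, N5=0, N6=1, N7=1, giving Y1=1, Y2=1. Observed Y1=0, Y2=1.
Test 1: faults giving observed Y1=0, Y2=1 are {N4 stuck-at-0}.
Only N4 stuck-at-0 is consistent with every test.

N4 stuck-at-0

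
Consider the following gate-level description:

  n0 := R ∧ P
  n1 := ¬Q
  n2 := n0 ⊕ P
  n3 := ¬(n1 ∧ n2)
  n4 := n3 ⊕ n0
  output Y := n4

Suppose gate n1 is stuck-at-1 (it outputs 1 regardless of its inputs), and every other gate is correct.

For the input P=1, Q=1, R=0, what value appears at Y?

Propagate with n1 forced: n0=0, n1=1 [stuck-at-1], n2=1, n3=0, n4=0.
So Y = 0. (Without the fault it would be 1.)

0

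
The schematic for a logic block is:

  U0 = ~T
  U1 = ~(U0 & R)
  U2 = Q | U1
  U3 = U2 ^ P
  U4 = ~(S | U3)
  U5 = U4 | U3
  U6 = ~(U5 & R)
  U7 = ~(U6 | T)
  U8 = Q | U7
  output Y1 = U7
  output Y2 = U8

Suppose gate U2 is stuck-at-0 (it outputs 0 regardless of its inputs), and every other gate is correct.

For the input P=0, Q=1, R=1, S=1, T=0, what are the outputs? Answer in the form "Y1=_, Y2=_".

Y1=0, Y2=1

Propagate with U2 forced: U0=1, U1=0, U2=0 [stuck-at-0], U3=0, U4=0, U5=0, U6=1, U7=0, U8=1.
So the outputs are Y1=0, Y2=1. (Without the fault they would be Y1=1, Y2=1.)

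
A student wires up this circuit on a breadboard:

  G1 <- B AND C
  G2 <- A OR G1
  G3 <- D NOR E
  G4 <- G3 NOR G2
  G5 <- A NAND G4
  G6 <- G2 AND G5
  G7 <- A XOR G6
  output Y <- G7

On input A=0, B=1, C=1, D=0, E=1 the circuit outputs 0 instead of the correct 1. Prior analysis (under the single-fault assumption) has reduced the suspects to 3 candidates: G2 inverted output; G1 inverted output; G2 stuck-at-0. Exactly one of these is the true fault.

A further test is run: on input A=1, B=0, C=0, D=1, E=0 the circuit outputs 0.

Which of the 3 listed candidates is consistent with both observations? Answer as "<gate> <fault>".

Evaluate each candidate on input A=1, B=0, C=0, D=1, E=0:
  G2 inverted output: G1=0, G2=0 [inverted output], G3=0, G4=1, G5=0, G6=0, G7=1 → 1 — eliminated
  G1 inverted output: G1=1 [inverted output], G2=1, G3=0, G4=0, G5=1, G6=1, G7=0 → 0 — matches
  G2 stuck-at-0: G1=0, G2=0 [stuck-at-0], G3=0, G4=1, G5=0, G6=0, G7=1 → 1 — eliminated
Only G1 inverted output reproduces the observed 0.

G1 inverted output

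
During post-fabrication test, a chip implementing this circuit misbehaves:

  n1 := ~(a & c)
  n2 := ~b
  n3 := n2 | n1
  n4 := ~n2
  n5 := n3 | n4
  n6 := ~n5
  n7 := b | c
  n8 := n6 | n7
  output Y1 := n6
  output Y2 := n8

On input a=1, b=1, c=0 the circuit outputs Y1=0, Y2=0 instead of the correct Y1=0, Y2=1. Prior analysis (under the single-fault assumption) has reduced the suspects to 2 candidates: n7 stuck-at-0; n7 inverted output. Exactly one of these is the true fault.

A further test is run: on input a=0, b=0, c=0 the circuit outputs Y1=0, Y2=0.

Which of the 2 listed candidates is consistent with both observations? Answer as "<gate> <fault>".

Evaluate each candidate on input a=0, b=0, c=0:
  n7 stuck-at-0: n1=1, n2=1, n3=1, n4=0, n5=1, n6=0, n7=0 [stuck-at-0], n8=0 → Y1=0, Y2=0 — matches
  n7 inverted output: n1=1, n2=1, n3=1, n4=0, n5=1, n6=0, n7=1 [inverted output], n8=1 → Y1=0, Y2=1 — eliminated
Only n7 stuck-at-0 reproduces the observed Y1=0, Y2=0.

n7 stuck-at-0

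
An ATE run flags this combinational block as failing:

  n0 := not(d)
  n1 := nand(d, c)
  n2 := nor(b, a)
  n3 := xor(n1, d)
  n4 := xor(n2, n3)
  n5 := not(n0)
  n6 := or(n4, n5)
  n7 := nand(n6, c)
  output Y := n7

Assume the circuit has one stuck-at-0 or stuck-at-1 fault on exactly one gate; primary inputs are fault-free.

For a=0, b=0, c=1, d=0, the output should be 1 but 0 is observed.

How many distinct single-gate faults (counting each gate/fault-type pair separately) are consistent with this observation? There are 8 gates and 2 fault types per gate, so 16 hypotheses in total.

8

Fault-free: n0=1, n1=1, n2=1, n3=1, n4=0, n5=0, n6=0, n7=1 → 1. Observed 0.
  n0: stuck-at-0 ✓; others ✗
  n1: stuck-at-0 ✓; others ✗
  n2: stuck-at-0 ✓; others ✗
  n3: stuck-at-0 ✓; others ✗
  n4: stuck-at-1 ✓; others ✗
  n5: stuck-at-1 ✓; others ✗
  n6: stuck-at-1 ✓; others ✗
  n7: stuck-at-0 ✓; others ✗
Consistent faults: {n0 stuck-at-0, n1 stuck-at-0, n2 stuck-at-0, n3 stuck-at-0, n4 stuck-at-1, n5 stuck-at-1, n6 stuck-at-1, n7 stuck-at-0} — 8 in all.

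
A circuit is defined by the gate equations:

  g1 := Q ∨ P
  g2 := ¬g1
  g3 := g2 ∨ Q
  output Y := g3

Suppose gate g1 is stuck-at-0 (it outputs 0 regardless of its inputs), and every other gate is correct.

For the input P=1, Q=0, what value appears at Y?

1

Propagate with g1 forced: g1=0 [stuck-at-0], g2=1, g3=1.
So Y = 1. (Without the fault it would be 0.)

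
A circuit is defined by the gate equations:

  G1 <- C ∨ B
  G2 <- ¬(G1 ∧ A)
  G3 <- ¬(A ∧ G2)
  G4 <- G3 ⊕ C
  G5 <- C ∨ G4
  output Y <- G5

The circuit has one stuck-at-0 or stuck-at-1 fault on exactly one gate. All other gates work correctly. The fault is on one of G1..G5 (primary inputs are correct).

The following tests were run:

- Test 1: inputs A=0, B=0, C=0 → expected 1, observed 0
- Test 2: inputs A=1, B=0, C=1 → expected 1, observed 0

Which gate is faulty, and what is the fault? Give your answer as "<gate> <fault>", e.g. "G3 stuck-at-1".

Fault-free values for test 1 (A=0, B=0, C=0): G1=0, G2=1, G3=1, G4=1, G5=1, giving Y=1. Observed 0.
Test 1: faults giving observed 0 are {G3 stuck-at-0, G4 stuck-at-0, G5 stuck-at-0}.
Test 2 (A=1, B=0, C=1): fault-free G1=1, G2=0, G3=1, G4=0, G5=1 → 1; observed 0. Eliminates G3 stuck-at-0, G4 stuck-at-0.
Only G5 stuck-at-0 is consistent with every test.

G5 stuck-at-0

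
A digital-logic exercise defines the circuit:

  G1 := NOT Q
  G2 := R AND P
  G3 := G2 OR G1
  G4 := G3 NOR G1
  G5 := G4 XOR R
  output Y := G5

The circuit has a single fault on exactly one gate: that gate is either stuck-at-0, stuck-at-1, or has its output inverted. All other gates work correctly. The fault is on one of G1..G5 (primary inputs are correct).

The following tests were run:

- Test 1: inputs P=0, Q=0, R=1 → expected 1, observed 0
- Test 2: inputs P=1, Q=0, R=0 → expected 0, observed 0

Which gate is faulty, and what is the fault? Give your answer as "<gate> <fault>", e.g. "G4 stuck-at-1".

Fault-free values for test 1 (P=0, Q=0, R=1): G1=1, G2=0, G3=1, G4=0, G5=1, giving Y=1. Observed 0.
Test 1: faults giving observed 0 are {G1 stuck-at-0, G1 inverted output, G4 stuck-at-1, G4 inverted output, G5 stuck-at-0, G5 inverted output}.
Test 2 (P=1, Q=0, R=0): fault-free G1=1, G2=0, G3=1, G4=0, G5=0 → 0; observed 0. Eliminates G1 stuck-at-0, G1 inverted output, G4 stuck-at-1, G4 inverted output, G5 inverted output.
Only G5 stuck-at-0 is consistent with every test.

G5 stuck-at-0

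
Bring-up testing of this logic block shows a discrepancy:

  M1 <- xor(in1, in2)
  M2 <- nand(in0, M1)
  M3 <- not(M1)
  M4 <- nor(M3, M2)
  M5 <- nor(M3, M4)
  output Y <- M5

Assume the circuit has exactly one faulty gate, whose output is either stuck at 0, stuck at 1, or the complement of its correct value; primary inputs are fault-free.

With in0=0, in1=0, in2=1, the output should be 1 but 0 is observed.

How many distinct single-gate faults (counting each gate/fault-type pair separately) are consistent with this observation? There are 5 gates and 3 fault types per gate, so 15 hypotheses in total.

Fault-free: M1=1, M2=1, M3=0, M4=0, M5=1 → 1. Observed 0.
  M1: stuck-at-0, inverted output ✓; others ✗
  M2: stuck-at-0, inverted output ✓; others ✗
  M3: stuck-at-1, inverted output ✓; others ✗
  M4: stuck-at-1, inverted output ✓; others ✗
  M5: stuck-at-0, inverted output ✓; others ✗
Consistent faults: {M1 stuck-at-0, M1 inverted output, M2 stuck-at-0, M2 inverted output, M3 stuck-at-1, M3 inverted output, M4 stuck-at-1, M4 inverted output, M5 stuck-at-0, M5 inverted output} — 10 in all.

10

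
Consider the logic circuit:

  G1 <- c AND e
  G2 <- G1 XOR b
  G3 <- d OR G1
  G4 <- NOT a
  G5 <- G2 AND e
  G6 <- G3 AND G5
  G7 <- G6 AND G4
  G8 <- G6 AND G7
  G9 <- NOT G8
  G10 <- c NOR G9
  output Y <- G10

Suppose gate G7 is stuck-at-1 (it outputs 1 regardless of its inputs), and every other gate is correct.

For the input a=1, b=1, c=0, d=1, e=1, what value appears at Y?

1

Propagate with G7 forced: G1=0, G2=1, G3=1, G4=0, G5=1, G6=1, G7=1 [stuck-at-1], G8=1, G9=0, G10=1.
So Y = 1. (Without the fault it would be 0.)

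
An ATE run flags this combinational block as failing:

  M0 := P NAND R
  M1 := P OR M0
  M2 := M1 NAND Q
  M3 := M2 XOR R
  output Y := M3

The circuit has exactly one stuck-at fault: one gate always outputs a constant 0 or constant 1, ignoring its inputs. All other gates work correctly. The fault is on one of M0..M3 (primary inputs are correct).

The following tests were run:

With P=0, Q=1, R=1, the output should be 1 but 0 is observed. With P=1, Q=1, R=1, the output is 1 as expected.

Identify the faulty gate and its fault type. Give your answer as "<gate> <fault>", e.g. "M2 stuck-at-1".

Fault-free values for test 1 (P=0, Q=1, R=1): M0=1, M1=1, M2=0, M3=1, giving Y=1. Observed 0.
Test 1: faults giving observed 0 are {M0 stuck-at-0, M1 stuck-at-0, M2 stuck-at-1, M3 stuck-at-0}.
Test 2 (P=1, Q=1, R=1): fault-free M0=0, M1=1, M2=0, M3=1 → 1; observed 1. Eliminates M1 stuck-at-0, M2 stuck-at-1, M3 stuck-at-0.
Only M0 stuck-at-0 is consistent with every test.

M0 stuck-at-0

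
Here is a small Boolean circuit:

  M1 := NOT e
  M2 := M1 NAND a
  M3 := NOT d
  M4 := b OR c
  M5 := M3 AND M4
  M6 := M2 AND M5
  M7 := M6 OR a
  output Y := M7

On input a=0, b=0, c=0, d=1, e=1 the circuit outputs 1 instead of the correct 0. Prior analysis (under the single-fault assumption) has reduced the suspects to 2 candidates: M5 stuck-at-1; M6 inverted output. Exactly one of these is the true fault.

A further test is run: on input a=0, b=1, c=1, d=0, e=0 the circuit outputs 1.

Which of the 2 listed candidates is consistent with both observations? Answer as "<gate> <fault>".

M5 stuck-at-1

Evaluate each candidate on input a=0, b=1, c=1, d=0, e=0:
  M5 stuck-at-1: M1=1, M2=1, M3=1, M4=1, M5=1 [stuck-at-1], M6=1, M7=1 → 1 — matches
  M6 inverted output: M1=1, M2=1, M3=1, M4=1, M5=1, M6=0 [inverted output], M7=0 → 0 — eliminated
Only M5 stuck-at-1 reproduces the observed 1.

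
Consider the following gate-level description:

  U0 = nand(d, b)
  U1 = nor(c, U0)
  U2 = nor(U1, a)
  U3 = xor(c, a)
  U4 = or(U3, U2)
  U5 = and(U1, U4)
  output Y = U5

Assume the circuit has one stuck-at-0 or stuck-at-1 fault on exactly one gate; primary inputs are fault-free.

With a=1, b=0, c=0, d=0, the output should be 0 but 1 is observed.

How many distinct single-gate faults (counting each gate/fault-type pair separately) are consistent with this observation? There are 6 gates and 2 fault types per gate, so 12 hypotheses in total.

Fault-free: U0=1, U1=0, U2=0, U3=1, U4=1, U5=0 → 0. Observed 1.
  U0 stuck-at-0: output 1 ✓
  U0 stuck-at-1: output 0 ✗
  U1 stuck-at-0: output 0 ✗
  U1 stuck-at-1: output 1 ✓
  U2 stuck-at-0: output 0 ✗
  U2 stuck-at-1: output 0 ✗
  U3 stuck-at-0: output 0 ✗
  U3 stuck-at-1: output 0 ✗
  U4 stuck-at-0: output 0 ✗
  U4 stuck-at-1: output 0 ✗
  U5 stuck-at-0: output 0 ✗
  U5 stuck-at-1: output 1 ✓
Consistent faults: {U0 stuck-at-0, U1 stuck-at-1, U5 stuck-at-1} — 3 in all.

3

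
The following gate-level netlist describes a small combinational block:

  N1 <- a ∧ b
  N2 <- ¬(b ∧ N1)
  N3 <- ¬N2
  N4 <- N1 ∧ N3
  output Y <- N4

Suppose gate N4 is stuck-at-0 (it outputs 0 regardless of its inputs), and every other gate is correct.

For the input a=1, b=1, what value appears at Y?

0

Propagate with N4 forced: N1=1, N2=0, N3=1, N4=0 [stuck-at-0].
So Y = 0. (Without the fault it would be 1.)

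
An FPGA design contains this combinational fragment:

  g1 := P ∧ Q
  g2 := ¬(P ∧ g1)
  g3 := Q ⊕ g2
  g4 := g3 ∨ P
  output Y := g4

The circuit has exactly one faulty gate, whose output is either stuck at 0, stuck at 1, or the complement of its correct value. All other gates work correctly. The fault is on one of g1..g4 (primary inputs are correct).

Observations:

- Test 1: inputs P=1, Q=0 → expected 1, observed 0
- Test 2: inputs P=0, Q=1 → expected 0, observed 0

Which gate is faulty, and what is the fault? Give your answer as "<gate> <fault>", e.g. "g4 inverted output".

Fault-free values for test 1 (P=1, Q=0): g1=0, g2=1, g3=1, g4=1, giving Y=1. Observed 0.
Test 1: faults giving observed 0 are {g4 stuck-at-0, g4 inverted output}.
Test 2 (P=0, Q=1): fault-free g1=0, g2=1, g3=0, g4=0 → 0; observed 0. Eliminates g4 inverted output.
Only g4 stuck-at-0 is consistent with every test.

g4 stuck-at-0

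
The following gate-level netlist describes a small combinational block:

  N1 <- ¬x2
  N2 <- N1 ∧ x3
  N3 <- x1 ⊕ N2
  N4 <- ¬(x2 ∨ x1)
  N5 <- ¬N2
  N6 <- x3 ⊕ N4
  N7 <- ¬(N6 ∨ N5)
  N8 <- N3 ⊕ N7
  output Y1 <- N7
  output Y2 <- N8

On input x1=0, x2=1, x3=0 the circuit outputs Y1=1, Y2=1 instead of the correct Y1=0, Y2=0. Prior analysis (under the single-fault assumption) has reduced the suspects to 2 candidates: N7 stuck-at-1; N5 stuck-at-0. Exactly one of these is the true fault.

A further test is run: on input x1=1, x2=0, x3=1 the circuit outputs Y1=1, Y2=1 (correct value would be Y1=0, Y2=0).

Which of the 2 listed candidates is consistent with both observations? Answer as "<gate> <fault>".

Evaluate each candidate on input x1=1, x2=0, x3=1:
  N7 stuck-at-1: N1=1, N2=1, N3=0, N4=0, N5=0, N6=1, N7=1 [stuck-at-1], N8=1 → Y1=1, Y2=1 — matches
  N5 stuck-at-0: N1=1, N2=1, N3=0, N4=0, N5=0 [stuck-at-0], N6=1, N7=0, N8=0 → Y1=0, Y2=0 — eliminated
Only N7 stuck-at-1 reproduces the observed Y1=1, Y2=1.

N7 stuck-at-1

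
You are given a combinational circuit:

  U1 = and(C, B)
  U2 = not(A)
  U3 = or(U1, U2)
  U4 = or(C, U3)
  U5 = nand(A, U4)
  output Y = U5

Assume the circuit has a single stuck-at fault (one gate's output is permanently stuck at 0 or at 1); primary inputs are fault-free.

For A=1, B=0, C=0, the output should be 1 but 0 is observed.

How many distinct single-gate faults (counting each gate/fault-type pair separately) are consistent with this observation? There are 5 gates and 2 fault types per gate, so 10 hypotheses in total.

5

Fault-free: U1=0, U2=0, U3=0, U4=0, U5=1 → 1. Observed 0.
  U1 stuck-at-0: output 1 ✗
  U1 stuck-at-1: output 0 ✓
  U2 stuck-at-0: output 1 ✗
  U2 stuck-at-1: output 0 ✓
  U3 stuck-at-0: output 1 ✗
  U3 stuck-at-1: output 0 ✓
  U4 stuck-at-0: output 1 ✗
  U4 stuck-at-1: output 0 ✓
  U5 stuck-at-0: output 0 ✓
  U5 stuck-at-1: output 1 ✗
Consistent faults: {U1 stuck-at-1, U2 stuck-at-1, U3 stuck-at-1, U4 stuck-at-1, U5 stuck-at-0} — 5 in all.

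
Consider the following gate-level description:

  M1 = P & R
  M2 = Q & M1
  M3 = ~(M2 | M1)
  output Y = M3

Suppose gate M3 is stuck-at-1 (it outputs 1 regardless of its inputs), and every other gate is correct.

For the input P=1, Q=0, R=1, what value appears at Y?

1

Propagate with M3 forced: M1=1, M2=0, M3=1 [stuck-at-1].
So Y = 1. (Without the fault it would be 0.)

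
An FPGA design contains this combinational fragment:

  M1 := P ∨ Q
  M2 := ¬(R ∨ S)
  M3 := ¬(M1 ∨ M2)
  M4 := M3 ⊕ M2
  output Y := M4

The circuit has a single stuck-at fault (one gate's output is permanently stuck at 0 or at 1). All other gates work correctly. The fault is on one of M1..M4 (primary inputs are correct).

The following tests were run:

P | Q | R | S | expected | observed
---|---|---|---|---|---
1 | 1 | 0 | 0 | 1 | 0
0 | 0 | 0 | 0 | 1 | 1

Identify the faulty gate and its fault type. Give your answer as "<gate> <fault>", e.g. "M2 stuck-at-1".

Fault-free values for test 1 (P=1, Q=1, R=0, S=0): M1=1, M2=1, M3=0, M4=1, giving Y=1. Observed 0.
Test 1: faults giving observed 0 are {M2 stuck-at-0, M3 stuck-at-1, M4 stuck-at-0}.
Test 2 (P=0, Q=0, R=0, S=0): fault-free M1=0, M2=1, M3=0, M4=1 → 1; observed 1. Eliminates M3 stuck-at-1, M4 stuck-at-0.
Only M2 stuck-at-0 is consistent with every test.

M2 stuck-at-0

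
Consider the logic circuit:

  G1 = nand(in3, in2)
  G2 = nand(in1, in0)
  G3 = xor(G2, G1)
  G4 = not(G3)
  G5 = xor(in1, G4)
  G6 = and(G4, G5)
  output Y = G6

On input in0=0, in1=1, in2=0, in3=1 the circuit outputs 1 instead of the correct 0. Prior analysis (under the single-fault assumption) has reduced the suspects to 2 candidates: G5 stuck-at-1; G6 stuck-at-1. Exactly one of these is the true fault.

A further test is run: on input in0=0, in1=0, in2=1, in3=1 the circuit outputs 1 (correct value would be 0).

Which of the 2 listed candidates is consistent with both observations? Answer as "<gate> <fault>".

Evaluate each candidate on input in0=0, in1=0, in2=1, in3=1:
  G5 stuck-at-1: G1=0, G2=1, G3=1, G4=0, G5=1 [stuck-at-1], G6=0 → 0 — eliminated
  G6 stuck-at-1: G1=0, G2=1, G3=1, G4=0, G5=0, G6=1 [stuck-at-1] → 1 — matches
Only G6 stuck-at-1 reproduces the observed 1.

G6 stuck-at-1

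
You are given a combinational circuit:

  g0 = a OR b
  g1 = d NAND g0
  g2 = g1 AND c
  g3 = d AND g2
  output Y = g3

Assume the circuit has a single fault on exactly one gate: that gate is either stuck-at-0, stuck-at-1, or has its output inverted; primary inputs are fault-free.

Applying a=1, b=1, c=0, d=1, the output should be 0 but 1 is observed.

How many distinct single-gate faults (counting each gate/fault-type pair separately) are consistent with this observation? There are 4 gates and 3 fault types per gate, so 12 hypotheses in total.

4

Fault-free: g0=1, g1=0, g2=0, g3=0 → 0. Observed 1.
  g0 stuck-at-0: output 0 ✗
  g0 stuck-at-1: output 0 ✗
  g0 inverted output: output 0 ✗
  g1 stuck-at-0: output 0 ✗
  g1 stuck-at-1: output 0 ✗
  g1 inverted output: output 0 ✗
  g2 stuck-at-0: output 0 ✗
  g2 stuck-at-1: output 1 ✓
  g2 inverted output: output 1 ✓
  g3 stuck-at-0: output 0 ✗
  g3 stuck-at-1: output 1 ✓
  g3 inverted output: output 1 ✓
Consistent faults: {g2 stuck-at-1, g2 inverted output, g3 stuck-at-1, g3 inverted output} — 4 in all.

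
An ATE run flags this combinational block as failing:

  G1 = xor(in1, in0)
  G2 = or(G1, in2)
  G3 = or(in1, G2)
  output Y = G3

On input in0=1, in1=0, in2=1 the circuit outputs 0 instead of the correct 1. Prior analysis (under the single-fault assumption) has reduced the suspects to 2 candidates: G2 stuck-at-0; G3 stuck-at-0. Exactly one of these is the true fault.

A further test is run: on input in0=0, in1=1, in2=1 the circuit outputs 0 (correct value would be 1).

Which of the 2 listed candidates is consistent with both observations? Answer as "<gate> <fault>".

Evaluate each candidate on input in0=0, in1=1, in2=1:
  G2 stuck-at-0: G1=1, G2=0 [stuck-at-0], G3=1 → 1 — eliminated
  G3 stuck-at-0: G1=1, G2=1, G3=0 [stuck-at-0] → 0 — matches
Only G3 stuck-at-0 reproduces the observed 0.

G3 stuck-at-0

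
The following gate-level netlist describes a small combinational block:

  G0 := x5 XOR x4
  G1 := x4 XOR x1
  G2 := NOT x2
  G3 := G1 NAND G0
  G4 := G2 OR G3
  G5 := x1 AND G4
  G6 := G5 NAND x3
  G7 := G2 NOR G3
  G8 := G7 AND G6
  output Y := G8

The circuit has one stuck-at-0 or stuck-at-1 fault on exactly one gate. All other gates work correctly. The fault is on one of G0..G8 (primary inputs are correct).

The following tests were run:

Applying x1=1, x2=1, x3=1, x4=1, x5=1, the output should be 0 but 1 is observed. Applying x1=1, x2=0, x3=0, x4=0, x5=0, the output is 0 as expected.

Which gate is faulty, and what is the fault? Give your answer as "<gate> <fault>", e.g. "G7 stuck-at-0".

Fault-free values for test 1 (x1=1, x2=1, x3=1, x4=1, x5=1): G0=0, G1=0, G2=0, G3=1, G4=1, G5=1, G6=0, G7=0, G8=0, giving Y=0. Observed 1.
Test 1: faults giving observed 1 are {G3 stuck-at-0, G8 stuck-at-1}.
Test 2 (x1=1, x2=0, x3=0, x4=0, x5=0): fault-free G0=0, G1=1, G2=1, G3=1, G4=1, G5=1, G6=1, G7=0, G8=0 → 0; observed 0. Eliminates G8 stuck-at-1.
Only G3 stuck-at-0 is consistent with every test.

G3 stuck-at-0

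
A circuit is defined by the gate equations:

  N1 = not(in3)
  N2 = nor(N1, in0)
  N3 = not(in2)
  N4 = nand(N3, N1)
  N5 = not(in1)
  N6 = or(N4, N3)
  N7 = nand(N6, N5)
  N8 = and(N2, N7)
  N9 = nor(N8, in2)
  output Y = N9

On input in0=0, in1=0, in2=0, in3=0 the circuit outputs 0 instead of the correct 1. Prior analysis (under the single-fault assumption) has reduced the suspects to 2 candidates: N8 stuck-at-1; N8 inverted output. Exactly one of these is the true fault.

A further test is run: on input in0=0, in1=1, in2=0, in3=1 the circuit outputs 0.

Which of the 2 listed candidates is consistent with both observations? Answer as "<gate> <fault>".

Evaluate each candidate on input in0=0, in1=1, in2=0, in3=1:
  N8 stuck-at-1: N1=0, N2=1, N3=1, N4=1, N5=0, N6=1, N7=1, N8=1 [stuck-at-1], N9=0 → 0 — matches
  N8 inverted output: N1=0, N2=1, N3=1, N4=1, N5=0, N6=1, N7=1, N8=0 [inverted output], N9=1 → 1 — eliminated
Only N8 stuck-at-1 reproduces the observed 0.

N8 stuck-at-1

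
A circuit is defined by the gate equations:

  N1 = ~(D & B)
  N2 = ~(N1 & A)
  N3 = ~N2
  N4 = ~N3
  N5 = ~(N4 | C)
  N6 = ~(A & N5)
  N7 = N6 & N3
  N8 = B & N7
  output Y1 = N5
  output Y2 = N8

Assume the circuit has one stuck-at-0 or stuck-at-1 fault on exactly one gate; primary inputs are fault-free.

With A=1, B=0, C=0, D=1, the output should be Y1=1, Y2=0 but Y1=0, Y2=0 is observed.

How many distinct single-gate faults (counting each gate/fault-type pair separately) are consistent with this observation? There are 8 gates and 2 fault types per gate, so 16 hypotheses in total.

5

Fault-free: N1=1, N2=0, N3=1, N4=0, N5=1, N6=0, N7=0, N8=0 → Y1=1, Y2=0. Observed Y1=0, Y2=0.
  N1: stuck-at-0 ✓; others ✗
  N2: stuck-at-1 ✓; others ✗
  N3: stuck-at-0 ✓; others ✗
  N4: stuck-at-1 ✓; others ✗
  N5: stuck-at-0 ✓; others ✗
  N6: none of the 2 fault types match ✗
  N7: none of the 2 fault types match ✗
  N8: none of the 2 fault types match ✗
Consistent faults: {N1 stuck-at-0, N2 stuck-at-1, N3 stuck-at-0, N4 stuck-at-1, N5 stuck-at-0} — 5 in all.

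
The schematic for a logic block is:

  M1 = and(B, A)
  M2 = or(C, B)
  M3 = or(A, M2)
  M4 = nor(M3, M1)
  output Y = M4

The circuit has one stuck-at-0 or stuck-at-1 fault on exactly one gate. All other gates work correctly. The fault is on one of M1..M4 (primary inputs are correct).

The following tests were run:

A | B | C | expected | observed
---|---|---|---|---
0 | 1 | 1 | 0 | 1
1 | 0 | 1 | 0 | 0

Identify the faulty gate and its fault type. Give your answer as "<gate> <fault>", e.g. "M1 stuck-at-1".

Fault-free values for test 1 (A=0, B=1, C=1): M1=0, M2=1, M3=1, M4=0, giving Y=0. Observed 1.
Test 1: faults giving observed 1 are {M2 stuck-at-0, M3 stuck-at-0, M4 stuck-at-1}.
Test 2 (A=1, B=0, C=1): fault-free M1=0, M2=1, M3=1, M4=0 → 0; observed 0. Eliminates M3 stuck-at-0, M4 stuck-at-1.
Only M2 stuck-at-0 is consistent with every test.

M2 stuck-at-0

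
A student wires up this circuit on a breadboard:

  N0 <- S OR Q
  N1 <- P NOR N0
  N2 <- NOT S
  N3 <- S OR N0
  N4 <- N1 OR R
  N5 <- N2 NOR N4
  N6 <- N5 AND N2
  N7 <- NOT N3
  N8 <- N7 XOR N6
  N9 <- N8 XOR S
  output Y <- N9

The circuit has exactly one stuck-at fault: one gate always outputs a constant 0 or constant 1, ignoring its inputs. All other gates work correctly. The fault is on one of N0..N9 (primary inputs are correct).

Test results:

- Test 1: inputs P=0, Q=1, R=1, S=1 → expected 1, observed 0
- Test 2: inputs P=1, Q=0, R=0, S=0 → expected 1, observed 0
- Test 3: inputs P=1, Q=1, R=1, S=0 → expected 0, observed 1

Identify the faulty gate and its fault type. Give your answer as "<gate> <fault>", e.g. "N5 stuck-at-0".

Fault-free values for test 1 (P=0, Q=1, R=1, S=1): N0=1, N1=0, N2=0, N3=1, N4=1, N5=0, N6=0, N7=0, N8=0, N9=1, giving Y=1. Observed 0.
Test 1: faults giving observed 0 are {N3 stuck-at-0, N6 stuck-at-1, N7 stuck-at-1, N8 stuck-at-1, N9 stuck-at-0}.
Test 2 (P=1, Q=0, R=0, S=0): fault-free N0=0, N1=0, N2=1, N3=0, N4=0, N5=0, N6=0, N7=1, N8=1, N9=1 → 1; observed 0. Eliminates N3 stuck-at-0, N7 stuck-at-1, N8 stuck-at-1.
Test 3 (P=1, Q=1, R=1, S=0): fault-free N0=1, N1=0, N2=1, N3=1, N4=1, N5=0, N6=0, N7=0, N8=0, N9=0 → 0; observed 1. Eliminates N9 stuck-at-0.
Only N6 stuck-at-1 is consistent with every test.

N6 stuck-at-1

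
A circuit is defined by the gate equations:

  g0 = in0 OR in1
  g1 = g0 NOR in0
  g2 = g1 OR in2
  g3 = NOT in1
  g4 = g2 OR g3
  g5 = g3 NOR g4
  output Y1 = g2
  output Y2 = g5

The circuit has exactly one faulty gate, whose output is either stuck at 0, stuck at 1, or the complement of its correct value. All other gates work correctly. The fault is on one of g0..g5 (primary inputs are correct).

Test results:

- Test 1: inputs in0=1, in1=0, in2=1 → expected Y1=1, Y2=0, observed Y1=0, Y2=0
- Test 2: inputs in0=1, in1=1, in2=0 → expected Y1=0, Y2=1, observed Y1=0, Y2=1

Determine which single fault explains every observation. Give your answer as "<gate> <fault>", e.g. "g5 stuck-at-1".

Fault-free values for test 1 (in0=1, in1=0, in2=1): g0=1, g1=0, g2=1, g3=1, g4=1, g5=0, giving Y1=1, Y2=0. Observed Y1=0, Y2=0.
Test 1: faults giving observed Y1=0, Y2=0 are {g2 stuck-at-0, g2 inverted output}.
Test 2 (in0=1, in1=1, in2=0): fault-free g0=1, g1=0, g2=0, g3=0, g4=0, g5=1 → Y1=0, Y2=1; observed Y1=0, Y2=1. Eliminates g2 inverted output.
Only g2 stuck-at-0 is consistent with every test.

g2 stuck-at-0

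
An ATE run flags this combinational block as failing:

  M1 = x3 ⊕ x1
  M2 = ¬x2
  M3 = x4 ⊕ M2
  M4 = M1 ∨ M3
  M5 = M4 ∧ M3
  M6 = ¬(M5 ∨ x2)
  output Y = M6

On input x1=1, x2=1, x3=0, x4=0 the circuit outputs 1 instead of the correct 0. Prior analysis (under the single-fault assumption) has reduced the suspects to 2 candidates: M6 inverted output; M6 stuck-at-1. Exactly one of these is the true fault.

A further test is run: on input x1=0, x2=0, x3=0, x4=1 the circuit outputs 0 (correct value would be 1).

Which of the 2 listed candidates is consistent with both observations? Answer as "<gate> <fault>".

Evaluate each candidate on input x1=0, x2=0, x3=0, x4=1:
  M6 inverted output: M1=0, M2=1, M3=0, M4=0, M5=0, M6=0 [inverted output] → 0 — matches
  M6 stuck-at-1: M1=0, M2=1, M3=0, M4=0, M5=0, M6=1 [stuck-at-1] → 1 — eliminated
Only M6 inverted output reproduces the observed 0.

M6 inverted output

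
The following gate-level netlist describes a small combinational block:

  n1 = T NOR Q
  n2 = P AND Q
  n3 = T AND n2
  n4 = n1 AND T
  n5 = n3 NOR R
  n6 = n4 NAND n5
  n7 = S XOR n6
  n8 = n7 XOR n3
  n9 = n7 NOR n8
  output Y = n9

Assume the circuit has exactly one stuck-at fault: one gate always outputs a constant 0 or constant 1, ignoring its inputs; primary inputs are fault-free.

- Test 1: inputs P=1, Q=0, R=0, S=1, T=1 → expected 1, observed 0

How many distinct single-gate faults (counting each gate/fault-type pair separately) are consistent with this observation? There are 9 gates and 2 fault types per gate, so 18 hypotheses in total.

Fault-free: n1=0, n2=0, n3=0, n4=0, n5=1, n6=1, n7=0, n8=0, n9=1 → 1. Observed 0.
  n1: stuck-at-1 ✓; others ✗
  n2: stuck-at-1 ✓; others ✗
  n3: stuck-at-1 ✓; others ✗
  n4: stuck-at-1 ✓; others ✗
  n5: none of the 2 fault types match ✗
  n6: stuck-at-0 ✓; others ✗
  n7: stuck-at-1 ✓; others ✗
  n8: stuck-at-1 ✓; others ✗
  n9: stuck-at-0 ✓; others ✗
Consistent faults: {n1 stuck-at-1, n2 stuck-at-1, n3 stuck-at-1, n4 stuck-at-1, n6 stuck-at-0, n7 stuck-at-1, n8 stuck-at-1, n9 stuck-at-0} — 8 in all.

8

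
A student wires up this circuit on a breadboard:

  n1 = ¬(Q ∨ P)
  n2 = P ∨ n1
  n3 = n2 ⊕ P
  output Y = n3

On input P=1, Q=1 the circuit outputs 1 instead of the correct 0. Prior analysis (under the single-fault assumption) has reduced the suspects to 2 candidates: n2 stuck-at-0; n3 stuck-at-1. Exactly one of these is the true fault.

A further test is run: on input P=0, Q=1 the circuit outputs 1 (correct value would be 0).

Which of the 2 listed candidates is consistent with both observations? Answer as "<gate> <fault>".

Evaluate each candidate on input P=0, Q=1:
  n2 stuck-at-0: n1=0, n2=0 [stuck-at-0], n3=0 → 0 — eliminated
  n3 stuck-at-1: n1=0, n2=0, n3=1 [stuck-at-1] → 1 — matches
Only n3 stuck-at-1 reproduces the observed 1.

n3 stuck-at-1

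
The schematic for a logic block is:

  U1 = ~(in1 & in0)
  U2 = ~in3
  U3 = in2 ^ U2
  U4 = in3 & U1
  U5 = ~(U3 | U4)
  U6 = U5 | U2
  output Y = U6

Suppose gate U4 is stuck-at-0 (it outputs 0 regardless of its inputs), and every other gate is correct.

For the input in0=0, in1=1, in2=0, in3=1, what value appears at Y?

1

Propagate with U4 forced: U1=1, U2=0, U3=0, U4=0 [stuck-at-0], U5=1, U6=1.
So Y = 1. (Without the fault it would be 0.)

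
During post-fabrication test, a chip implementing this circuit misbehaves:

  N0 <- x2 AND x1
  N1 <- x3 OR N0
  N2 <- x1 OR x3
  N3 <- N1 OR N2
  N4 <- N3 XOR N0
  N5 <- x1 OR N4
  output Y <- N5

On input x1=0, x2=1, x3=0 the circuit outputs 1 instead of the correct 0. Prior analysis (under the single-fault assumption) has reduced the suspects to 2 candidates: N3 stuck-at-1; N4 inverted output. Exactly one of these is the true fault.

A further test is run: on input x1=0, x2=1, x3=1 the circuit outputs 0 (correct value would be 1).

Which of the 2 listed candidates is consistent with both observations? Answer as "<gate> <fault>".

Evaluate each candidate on input x1=0, x2=1, x3=1:
  N3 stuck-at-1: N0=0, N1=1, N2=1, N3=1 [stuck-at-1], N4=1, N5=1 → 1 — eliminated
  N4 inverted output: N0=0, N1=1, N2=1, N3=1, N4=0 [inverted output], N5=0 → 0 — matches
Only N4 inverted output reproduces the observed 0.

N4 inverted output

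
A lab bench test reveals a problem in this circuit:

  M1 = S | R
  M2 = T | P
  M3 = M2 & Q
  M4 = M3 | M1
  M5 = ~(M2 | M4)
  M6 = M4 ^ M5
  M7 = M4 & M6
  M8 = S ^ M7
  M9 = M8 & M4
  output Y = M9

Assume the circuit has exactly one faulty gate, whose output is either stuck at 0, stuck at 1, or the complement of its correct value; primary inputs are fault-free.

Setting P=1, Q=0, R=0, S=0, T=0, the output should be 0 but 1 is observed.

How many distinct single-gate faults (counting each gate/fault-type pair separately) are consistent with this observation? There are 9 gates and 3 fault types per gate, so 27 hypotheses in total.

Fault-free: M1=0, M2=1, M3=0, M4=0, M5=0, M6=0, M7=0, M8=0, M9=0 → 0. Observed 1.
  M1: stuck-at-1, inverted output ✓; others ✗
  M2: none of the 3 fault types match ✗
  M3: stuck-at-1, inverted output ✓; others ✗
  M4: stuck-at-1, inverted output ✓; others ✗
  M5: none of the 3 fault types match ✗
  M6: none of the 3 fault types match ✗
  M7: none of the 3 fault types match ✗
  M8: none of the 3 fault types match ✗
  M9: stuck-at-1, inverted output ✓; others ✗
Consistent faults: {M1 stuck-at-1, M1 inverted output, M3 stuck-at-1, M3 inverted output, M4 stuck-at-1, M4 inverted output, M9 stuck-at-1, M9 inverted output} — 8 in all.

8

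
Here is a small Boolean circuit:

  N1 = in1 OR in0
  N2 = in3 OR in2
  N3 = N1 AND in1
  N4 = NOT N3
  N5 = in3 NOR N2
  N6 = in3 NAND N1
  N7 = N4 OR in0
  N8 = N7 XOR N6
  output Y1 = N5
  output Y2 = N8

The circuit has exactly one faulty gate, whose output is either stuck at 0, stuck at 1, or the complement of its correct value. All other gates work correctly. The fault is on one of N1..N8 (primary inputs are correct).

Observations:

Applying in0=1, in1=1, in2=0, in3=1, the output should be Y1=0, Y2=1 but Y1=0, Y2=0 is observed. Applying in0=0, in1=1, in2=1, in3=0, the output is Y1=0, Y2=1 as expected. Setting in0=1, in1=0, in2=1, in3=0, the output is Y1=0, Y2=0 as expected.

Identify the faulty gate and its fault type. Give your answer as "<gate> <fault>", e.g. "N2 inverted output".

Fault-free values for test 1 (in0=1, in1=1, in2=0, in3=1): N1=1, N2=1, N3=1, N4=0, N5=0, N6=0, N7=1, N8=1, giving Y1=0, Y2=1. Observed Y1=0, Y2=0.
Test 1: faults giving observed Y1=0, Y2=0 are {N1 stuck-at-0, N1 inverted output, N6 stuck-at-1, N6 inverted output, N7 stuck-at-0, N7 inverted output, N8 stuck-at-0, N8 inverted output}.
Test 2 (in0=0, in1=1, in2=1, in3=0): fault-free N1=1, N2=1, N3=1, N4=0, N5=0, N6=1, N7=0, N8=1 → Y1=0, Y2=1; observed Y1=0, Y2=1. Eliminates N1 stuck-at-0, N1 inverted output, N6 inverted output, N7 inverted output, N8 stuck-at-0, N8 inverted output.
Test 3 (in0=1, in1=0, in2=1, in3=0): fault-free N1=1, N2=1, N3=0, N4=1, N5=0, N6=1, N7=1, N8=0 → Y1=0, Y2=0; observed Y1=0, Y2=0. Eliminates N7 stuck-at-0.
Only N6 stuck-at-1 is consistent with every test.

N6 stuck-at-1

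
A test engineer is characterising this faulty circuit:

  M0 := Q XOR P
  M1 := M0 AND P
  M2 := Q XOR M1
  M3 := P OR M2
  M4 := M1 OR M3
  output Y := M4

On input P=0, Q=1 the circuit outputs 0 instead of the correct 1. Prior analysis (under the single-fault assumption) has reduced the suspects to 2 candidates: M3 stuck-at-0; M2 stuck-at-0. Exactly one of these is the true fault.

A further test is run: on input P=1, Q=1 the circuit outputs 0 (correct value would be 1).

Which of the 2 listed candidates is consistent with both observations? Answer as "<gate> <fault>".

M3 stuck-at-0

Evaluate each candidate on input P=1, Q=1:
  M3 stuck-at-0: M0=0, M1=0, M2=1, M3=0 [stuck-at-0], M4=0 → 0 — matches
  M2 stuck-at-0: M0=0, M1=0, M2=0 [stuck-at-0], M3=1, M4=1 → 1 — eliminated
Only M3 stuck-at-0 reproduces the observed 0.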